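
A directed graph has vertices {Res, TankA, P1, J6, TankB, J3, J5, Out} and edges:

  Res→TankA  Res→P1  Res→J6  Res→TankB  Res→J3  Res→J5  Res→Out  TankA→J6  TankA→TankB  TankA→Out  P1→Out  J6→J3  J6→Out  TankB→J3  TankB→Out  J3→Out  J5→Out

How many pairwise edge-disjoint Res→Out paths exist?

Assign every edge capacity 1; by Menger, the answer equals the max flow.
Path Res→Out (+1); total 1.
Path Res→TankA→Out (+1); total 2.
Path Res→P1→Out (+1); total 3.
Path Res→J6→Out (+1); total 4.
Path Res→TankB→Out (+1); total 5.
Path Res→J3→Out (+1); total 6.
Path Res→J5→Out (+1); total 7.
No residual Res→Out path; max flow = 7.
Certifying cut of size 7: {Res→J3, Res→J5, Res→J6, Res→Out, Res→P1, Res→TankA, Res→TankB}.

7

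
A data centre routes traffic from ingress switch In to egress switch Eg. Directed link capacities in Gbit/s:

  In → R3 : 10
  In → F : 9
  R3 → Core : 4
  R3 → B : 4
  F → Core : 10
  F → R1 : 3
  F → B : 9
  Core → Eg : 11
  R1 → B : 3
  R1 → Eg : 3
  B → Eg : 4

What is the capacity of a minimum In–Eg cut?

17

Augment In→R3→Core→Eg: bottleneck 4, flow now 4.
Augment In→R3→B→Eg: bottleneck 4, flow now 8.
Augment In→F→Core→Eg: bottleneck 7, flow now 15.
Augment In→F→R1→Eg: bottleneck 2, flow now 17.
No augmenting path remains; maximum flow = 17.
By max-flow min-cut, the minimum cut capacity equals the max flow.
In the residual graph, reachable from In: {In, R3}.
Min-cut edges: In→F (9), R3→Core (4), R3→B (4); capacity 9 + 4 + 4 = 17.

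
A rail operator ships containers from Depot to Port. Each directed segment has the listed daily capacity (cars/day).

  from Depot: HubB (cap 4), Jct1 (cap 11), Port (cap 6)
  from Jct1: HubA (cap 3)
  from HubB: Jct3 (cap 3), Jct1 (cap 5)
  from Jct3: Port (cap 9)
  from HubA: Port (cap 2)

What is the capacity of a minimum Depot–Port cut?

11

Augment Depot→Port: bottleneck 6, flow now 6.
Augment Depot→Jct1→HubA→Port: bottleneck 2, flow now 8.
Augment Depot→HubB→Jct3→Port: bottleneck 3, flow now 11.
No augmenting path remains; maximum flow = 11.
By max-flow min-cut, the minimum cut capacity equals the max flow.
In the residual graph, reachable from Depot: {Depot, Jct1, HubB, HubA}.
Min-cut edges: Depot→Port (6), HubB→Jct3 (3), HubA→Port (2); capacity 6 + 3 + 2 = 11.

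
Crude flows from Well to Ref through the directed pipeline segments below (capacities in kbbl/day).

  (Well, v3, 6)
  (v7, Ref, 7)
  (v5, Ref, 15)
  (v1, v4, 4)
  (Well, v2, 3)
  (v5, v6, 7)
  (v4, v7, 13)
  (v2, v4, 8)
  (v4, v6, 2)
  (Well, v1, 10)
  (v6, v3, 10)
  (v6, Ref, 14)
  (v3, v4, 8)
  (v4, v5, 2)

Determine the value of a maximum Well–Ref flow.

11

Augment Well→v1→v4→v5→Ref: bottleneck 2, flow now 2.
Augment Well→v1→v4→v6→Ref: bottleneck 2, flow now 4.
Augment Well→v2→v4→v7→Ref: bottleneck 3, flow now 7.
Augment Well→v3→v4→v7→Ref: bottleneck 4, flow now 11.
No augmenting path remains; maximum flow = 11.
In the residual graph, reachable from Well: {Well, v1, v2, v3, v4, v7}.
Min-cut edges: v4→v5 (2), v4→v6 (2), v7→Ref (7); capacity 2 + 2 + 7 = 11.
This cut is saturated, so no flow can exceed 11.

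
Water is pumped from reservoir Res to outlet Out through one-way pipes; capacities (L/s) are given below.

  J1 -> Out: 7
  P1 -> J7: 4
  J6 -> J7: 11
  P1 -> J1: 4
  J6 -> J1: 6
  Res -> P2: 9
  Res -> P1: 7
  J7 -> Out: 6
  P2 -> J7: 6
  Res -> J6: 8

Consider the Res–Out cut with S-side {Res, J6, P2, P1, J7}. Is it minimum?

No — its capacity is 16, but the minimum cut has capacity 13.

Given cut capacity: 6 + 4 + 6 = 16.
Augment Res→J6→J7→Out: bottleneck 6, flow now 6.
Augment Res→J6→J1→Out: bottleneck 2, flow now 8.
Augment Res→P1→J1→Out: bottleneck 4, flow now 12.
Augment Res→P2→J7→J6→J1→Out: bottleneck 1, flow now 13. (uses reverse residual edge)
No augmenting path remains; maximum flow = 13.
In the residual graph, reachable from Res: {Res, J6, P2, P1, J7, J1}.
Min-cut edges: J7→Out (6), J1→Out (7); capacity 6 + 7 = 13.
Cut capacity 16 exceeds the max flow 13, so it is not minimum.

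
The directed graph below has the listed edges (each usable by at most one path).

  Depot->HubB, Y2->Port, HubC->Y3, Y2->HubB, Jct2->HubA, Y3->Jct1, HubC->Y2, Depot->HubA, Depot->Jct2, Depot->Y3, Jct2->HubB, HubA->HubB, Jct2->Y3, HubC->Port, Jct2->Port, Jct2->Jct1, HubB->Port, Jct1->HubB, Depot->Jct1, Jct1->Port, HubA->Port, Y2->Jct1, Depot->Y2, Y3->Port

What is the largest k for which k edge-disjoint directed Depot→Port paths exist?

Assign every edge capacity 1; by Menger, the answer equals the max flow.
Path Depot→Jct2→Port (+1); total 1.
Path Depot→Y3→Port (+1); total 2.
Path Depot→Y2→Port (+1); total 3.
Path Depot→HubA→Port (+1); total 4.
Path Depot→Jct1→Port (+1); total 5.
Path Depot→HubB→Port (+1); total 6.
No residual Depot→Port path; max flow = 6.
Certifying cut of size 6: {Depot→HubA, Depot→HubB, Depot→Jct1, Depot→Jct2, Depot→Y2, Depot→Y3}.

6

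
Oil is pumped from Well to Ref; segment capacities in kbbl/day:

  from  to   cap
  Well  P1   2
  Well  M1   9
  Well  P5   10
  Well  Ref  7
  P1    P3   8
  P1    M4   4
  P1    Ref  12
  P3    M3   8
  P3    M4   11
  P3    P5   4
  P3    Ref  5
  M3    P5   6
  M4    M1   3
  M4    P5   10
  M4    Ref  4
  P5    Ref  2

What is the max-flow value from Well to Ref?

11

Augment Well→Ref: bottleneck 7, flow now 7.
Augment Well→P1→Ref: bottleneck 2, flow now 9.
Augment Well→P5→Ref: bottleneck 2, flow now 11.
No augmenting path remains; maximum flow = 11.
In the residual graph, reachable from Well: {Well, M1, P5}.
Min-cut edges: Well→P1 (2), Well→Ref (7), P5→Ref (2); capacity 2 + 7 + 2 = 11.
This cut is saturated, so no flow can exceed 11.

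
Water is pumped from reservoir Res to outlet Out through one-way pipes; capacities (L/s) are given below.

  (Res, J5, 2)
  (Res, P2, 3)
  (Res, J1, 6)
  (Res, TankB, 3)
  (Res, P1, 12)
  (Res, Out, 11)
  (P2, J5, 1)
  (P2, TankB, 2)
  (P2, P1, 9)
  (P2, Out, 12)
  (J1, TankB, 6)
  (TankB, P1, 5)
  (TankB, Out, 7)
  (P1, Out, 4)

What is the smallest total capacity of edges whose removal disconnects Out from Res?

25

Augment Res→Out: bottleneck 11, flow now 11.
Augment Res→P2→Out: bottleneck 3, flow now 14.
Augment Res→TankB→Out: bottleneck 3, flow now 17.
Augment Res→P1→Out: bottleneck 4, flow now 21.
Augment Res→J1→TankB→Out: bottleneck 4, flow now 25.
No augmenting path remains; maximum flow = 25.
By max-flow min-cut, the minimum cut capacity equals the max flow.
In the residual graph, reachable from Res: {Res, J5, J1, TankB, P1}.
Min-cut edges: Res→P2 (3), Res→Out (11), TankB→Out (7), P1→Out (4); capacity 3 + 11 + 7 + 4 = 25.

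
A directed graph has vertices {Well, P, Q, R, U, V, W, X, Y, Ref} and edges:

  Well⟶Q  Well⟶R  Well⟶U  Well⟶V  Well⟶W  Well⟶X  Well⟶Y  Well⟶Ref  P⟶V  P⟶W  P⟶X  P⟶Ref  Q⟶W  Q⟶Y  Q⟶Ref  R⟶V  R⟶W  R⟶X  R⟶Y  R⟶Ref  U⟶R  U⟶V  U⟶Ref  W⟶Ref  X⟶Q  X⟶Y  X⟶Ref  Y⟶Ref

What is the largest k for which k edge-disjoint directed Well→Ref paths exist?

7

Assign every edge capacity 1; by Menger, the answer equals the max flow.
Path Well→Ref (+1); total 1.
Path Well→Q→Ref (+1); total 2.
Path Well→R→Ref (+1); total 3.
Path Well→U→Ref (+1); total 4.
Path Well→W→Ref (+1); total 5.
Path Well→X→Ref (+1); total 6.
Path Well→Y→Ref (+1); total 7.
No residual Well→Ref path; max flow = 7.
Certifying cut of size 7: {Well→Q, Well→R, Well→Ref, Well→U, Well→W, Well→X, Well→Y}.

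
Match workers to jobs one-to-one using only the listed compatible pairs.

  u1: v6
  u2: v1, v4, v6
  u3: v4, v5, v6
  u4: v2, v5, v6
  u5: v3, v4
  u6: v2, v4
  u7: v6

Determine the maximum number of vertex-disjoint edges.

Unit-capacity flow: source→left, listed edges, right→sink; max matching = max flow.
Augmenting path u1→v6 (+1); matched 1.
Augmenting path u2→v1 (+1); matched 2.
Augmenting path u3→v4 (+1); matched 3.
Augmenting path u4→v2 (+1); matched 4.
Augmenting path u5→v3 (+1); matched 5.
Augmenting path u6→v2→u4→v5 (+1); matched 6.
No augmenting path remains; maximum matching = 6.
König certificate: {u2, u3, u4, u5, u6, v6} is a vertex cover of size 6 (every listed pair touches it), so no matching can be larger.

6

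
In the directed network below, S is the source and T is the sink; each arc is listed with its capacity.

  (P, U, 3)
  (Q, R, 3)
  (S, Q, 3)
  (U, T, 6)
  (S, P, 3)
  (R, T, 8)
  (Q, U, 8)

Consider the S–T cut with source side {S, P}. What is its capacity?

6

Edges leaving {S, P}: S→Q (3), P→U (3).
Cut capacity = 3 + 3 = 6.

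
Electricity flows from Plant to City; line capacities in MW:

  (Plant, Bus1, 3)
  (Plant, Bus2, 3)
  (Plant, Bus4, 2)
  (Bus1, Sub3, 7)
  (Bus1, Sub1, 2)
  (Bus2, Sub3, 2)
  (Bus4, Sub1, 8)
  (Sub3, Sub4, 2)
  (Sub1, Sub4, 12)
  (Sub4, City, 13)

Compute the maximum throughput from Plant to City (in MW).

Augment Plant→Bus1→Sub3→Sub4→City: bottleneck 2, flow now 2.
Augment Plant→Bus1→Sub1→Sub4→City: bottleneck 1, flow now 3.
Augment Plant→Bus4→Sub1→Sub4→City: bottleneck 2, flow now 5.
Augment Plant→Bus2→Sub3→Bus1→Sub1→Sub4→City: bottleneck 1, flow now 6. (uses reverse residual edge)
No augmenting path remains; maximum flow = 6.
In the residual graph, reachable from Plant: {Plant, Bus1, Bus2, Sub3}.
Min-cut edges: Plant→Bus4 (2), Bus1→Sub1 (2), Sub3→Sub4 (2); capacity 2 + 2 + 2 = 6.
This cut is saturated, so no flow can exceed 6.

6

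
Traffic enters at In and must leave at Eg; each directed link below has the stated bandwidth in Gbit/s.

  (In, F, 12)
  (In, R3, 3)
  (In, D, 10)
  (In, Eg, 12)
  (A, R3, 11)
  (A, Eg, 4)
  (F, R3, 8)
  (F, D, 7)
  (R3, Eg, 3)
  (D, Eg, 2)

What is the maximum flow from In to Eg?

17

Augment In→Eg: bottleneck 12, flow now 12.
Augment In→R3→Eg: bottleneck 3, flow now 15.
Augment In→D→Eg: bottleneck 2, flow now 17.
No augmenting path remains; maximum flow = 17.
In the residual graph, reachable from In: {In, F, R3, D}.
Min-cut edges: In→Eg (12), R3→Eg (3), D→Eg (2); capacity 12 + 3 + 2 = 17.
This cut is saturated, so no flow can exceed 17.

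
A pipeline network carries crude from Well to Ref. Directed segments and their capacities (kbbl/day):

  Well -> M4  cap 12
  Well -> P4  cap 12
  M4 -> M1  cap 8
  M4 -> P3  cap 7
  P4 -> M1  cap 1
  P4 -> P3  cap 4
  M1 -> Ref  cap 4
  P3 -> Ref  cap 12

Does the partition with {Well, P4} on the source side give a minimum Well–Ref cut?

No — its capacity is 17, but the minimum cut has capacity 15.

Given cut capacity: 12 + 1 + 4 = 17.
Augment Well→M4→M1→Ref: bottleneck 4, flow now 4.
Augment Well→M4→P3→Ref: bottleneck 7, flow now 11.
Augment Well→P4→P3→Ref: bottleneck 4, flow now 15.
No augmenting path remains; maximum flow = 15.
In the residual graph, reachable from Well: {Well, M4, P4, M1}.
Min-cut edges: M4→P3 (7), P4→P3 (4), M1→Ref (4); capacity 7 + 4 + 4 = 15.
Cut capacity 17 exceeds the max flow 15, so it is not minimum.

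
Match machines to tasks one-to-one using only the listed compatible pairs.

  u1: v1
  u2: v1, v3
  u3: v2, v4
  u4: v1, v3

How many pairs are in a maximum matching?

Unit-capacity flow: source→left, listed edges, right→sink; max matching = max flow.
Augmenting path u1→v1 (+1); matched 1.
Augmenting path u2→v3 (+1); matched 2.
Augmenting path u3→v2 (+1); matched 3.
No augmenting path remains; maximum matching = 3.
König certificate: {u3, v1, v3} is a vertex cover of size 3 (every listed pair touches it), so no matching can be larger.

3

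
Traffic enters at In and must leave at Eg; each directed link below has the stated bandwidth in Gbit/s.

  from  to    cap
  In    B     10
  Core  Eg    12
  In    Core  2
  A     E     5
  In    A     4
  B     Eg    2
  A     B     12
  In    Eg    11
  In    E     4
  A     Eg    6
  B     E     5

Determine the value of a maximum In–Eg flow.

19

Augment In→Eg: bottleneck 11, flow now 11.
Augment In→A→Eg: bottleneck 4, flow now 15.
Augment In→B→Eg: bottleneck 2, flow now 17.
Augment In→Core→Eg: bottleneck 2, flow now 19.
No augmenting path remains; maximum flow = 19.
In the residual graph, reachable from In: {In, B, E}.
Min-cut edges: In→A (4), In→Core (2), In→Eg (11), B→Eg (2); capacity 4 + 2 + 11 + 2 = 19.
This cut is saturated, so no flow can exceed 19.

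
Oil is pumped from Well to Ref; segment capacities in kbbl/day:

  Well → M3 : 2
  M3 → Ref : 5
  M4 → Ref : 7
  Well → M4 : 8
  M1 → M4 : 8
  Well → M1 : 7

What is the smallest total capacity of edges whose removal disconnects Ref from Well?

9

Augment Well→M4→Ref: bottleneck 7, flow now 7.
Augment Well→M3→Ref: bottleneck 2, flow now 9.
No augmenting path remains; maximum flow = 9.
By max-flow min-cut, the minimum cut capacity equals the max flow.
In the residual graph, reachable from Well: {Well, M1, M4}.
Min-cut edges: Well→M3 (2), M4→Ref (7); capacity 2 + 7 = 9.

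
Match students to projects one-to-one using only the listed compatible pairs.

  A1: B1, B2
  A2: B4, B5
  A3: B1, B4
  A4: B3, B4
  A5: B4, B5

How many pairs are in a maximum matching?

5

Unit-capacity flow: source→left, listed edges, right→sink; max matching = max flow.
Augmenting path A1→B1 (+1); matched 1.
Augmenting path A2→B4 (+1); matched 2.
Augmenting path A4→B3 (+1); matched 3.
Augmenting path A5→B5 (+1); matched 4.
Augmenting path A3→B1→A1→B2 (+1); matched 5.
No augmenting path remains; maximum matching = 5.
König certificate: {A1, A2, A3, A4, A5} is a vertex cover of size 5 (every listed pair touches it), so no matching can be larger.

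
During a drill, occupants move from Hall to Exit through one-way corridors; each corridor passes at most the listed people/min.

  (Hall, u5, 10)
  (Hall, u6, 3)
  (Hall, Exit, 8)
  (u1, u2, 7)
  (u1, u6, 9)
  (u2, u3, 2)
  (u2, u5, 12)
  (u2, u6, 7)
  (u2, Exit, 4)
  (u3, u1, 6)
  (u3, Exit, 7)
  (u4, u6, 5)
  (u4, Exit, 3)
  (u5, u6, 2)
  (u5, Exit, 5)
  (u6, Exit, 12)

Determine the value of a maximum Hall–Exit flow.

18

Augment Hall→Exit: bottleneck 8, flow now 8.
Augment Hall→u5→Exit: bottleneck 5, flow now 13.
Augment Hall→u6→Exit: bottleneck 3, flow now 16.
Augment Hall→u5→u6→Exit: bottleneck 2, flow now 18.
No augmenting path remains; maximum flow = 18.
In the residual graph, reachable from Hall: {Hall, u5}.
Min-cut edges: Hall→u6 (3), Hall→Exit (8), u5→u6 (2), u5→Exit (5); capacity 3 + 8 + 2 + 5 = 18.
This cut is saturated, so no flow can exceed 18.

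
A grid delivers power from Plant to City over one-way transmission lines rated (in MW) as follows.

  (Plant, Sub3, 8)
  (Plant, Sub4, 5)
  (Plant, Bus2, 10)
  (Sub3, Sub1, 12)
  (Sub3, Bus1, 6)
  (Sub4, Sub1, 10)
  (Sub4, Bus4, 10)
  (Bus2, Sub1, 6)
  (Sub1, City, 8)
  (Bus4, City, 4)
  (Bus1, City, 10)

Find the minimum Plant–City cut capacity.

18

Augment Plant→Sub3→Sub1→City: bottleneck 8, flow now 8.
Augment Plant→Sub4→Bus4→City: bottleneck 4, flow now 12.
Augment Plant→Sub4→Sub1→Sub3→Bus1→City: bottleneck 1, flow now 13. (uses reverse residual edge)
Augment Plant→Bus2→Sub1→Sub3→Bus1→City: bottleneck 5, flow now 18. (uses reverse residual edge)
No augmenting path remains; maximum flow = 18.
By max-flow min-cut, the minimum cut capacity equals the max flow.
In the residual graph, reachable from Plant: {Plant, Sub3, Sub4, Bus2, Sub1, Bus4}.
Min-cut edges: Sub3→Bus1 (6), Sub1→City (8), Bus4→City (4); capacity 6 + 8 + 4 = 18.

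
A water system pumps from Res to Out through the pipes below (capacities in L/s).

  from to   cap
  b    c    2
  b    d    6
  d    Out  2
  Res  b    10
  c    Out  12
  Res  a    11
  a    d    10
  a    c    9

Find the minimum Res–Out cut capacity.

13

Augment Res→a→c→Out: bottleneck 9, flow now 9.
Augment Res→a→d→Out: bottleneck 2, flow now 11.
Augment Res→b→c→Out: bottleneck 2, flow now 13.
No augmenting path remains; maximum flow = 13.
By max-flow min-cut, the minimum cut capacity equals the max flow.
In the residual graph, reachable from Res: {Res, a, b, d}.
Min-cut edges: a→c (9), b→c (2), d→Out (2); capacity 9 + 2 + 2 = 13.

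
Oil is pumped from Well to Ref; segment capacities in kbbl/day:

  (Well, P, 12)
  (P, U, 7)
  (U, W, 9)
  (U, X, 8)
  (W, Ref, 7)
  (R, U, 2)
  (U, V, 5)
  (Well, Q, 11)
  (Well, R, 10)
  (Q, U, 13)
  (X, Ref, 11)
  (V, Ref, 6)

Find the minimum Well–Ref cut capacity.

Augment Well→P→U→V→Ref: bottleneck 5, flow now 5.
Augment Well→P→U→W→Ref: bottleneck 2, flow now 7.
Augment Well→Q→U→W→Ref: bottleneck 5, flow now 12.
Augment Well→Q→U→X→Ref: bottleneck 6, flow now 18.
Augment Well→R→U→X→Ref: bottleneck 2, flow now 20.
No augmenting path remains; maximum flow = 20.
By max-flow min-cut, the minimum cut capacity equals the max flow.
In the residual graph, reachable from Well: {Well, P, R}.
Min-cut edges: Well→Q (11), P→U (7), R→U (2); capacity 11 + 7 + 2 = 20.

20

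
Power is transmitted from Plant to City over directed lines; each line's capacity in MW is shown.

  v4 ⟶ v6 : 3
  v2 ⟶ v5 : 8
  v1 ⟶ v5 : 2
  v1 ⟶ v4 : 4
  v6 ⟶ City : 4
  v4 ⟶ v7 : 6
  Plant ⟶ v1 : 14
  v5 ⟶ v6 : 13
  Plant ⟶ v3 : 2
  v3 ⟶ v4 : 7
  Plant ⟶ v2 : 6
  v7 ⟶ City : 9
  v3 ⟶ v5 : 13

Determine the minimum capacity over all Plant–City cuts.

Augment Plant→v1→v4→v6→City: bottleneck 3, flow now 3.
Augment Plant→v1→v4→v7→City: bottleneck 1, flow now 4.
Augment Plant→v1→v5→v6→City: bottleneck 1, flow now 5.
Augment Plant→v3→v4→v7→City: bottleneck 2, flow now 7.
Augment Plant→v1→v5→v6→v4→v7→City: bottleneck 1, flow now 8. (uses reverse residual edge)
Augment Plant→v2→v5→v6→v4→v7→City: bottleneck 2, flow now 10. (uses reverse residual edge)
No augmenting path remains; maximum flow = 10.
By max-flow min-cut, the minimum cut capacity equals the max flow.
In the residual graph, reachable from Plant: {Plant, v1, v2, v5, v6}.
Min-cut edges: Plant→v3 (2), v1→v4 (4), v6→City (4); capacity 2 + 4 + 4 = 10.

10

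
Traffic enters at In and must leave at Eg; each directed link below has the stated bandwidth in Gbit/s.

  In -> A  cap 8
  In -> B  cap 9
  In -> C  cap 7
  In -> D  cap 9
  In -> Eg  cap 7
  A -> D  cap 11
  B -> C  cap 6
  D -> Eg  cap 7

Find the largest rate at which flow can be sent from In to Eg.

14

Augment In→Eg: bottleneck 7, flow now 7.
Augment In→D→Eg: bottleneck 7, flow now 14.
No augmenting path remains; maximum flow = 14.
In the residual graph, reachable from In: {In, A, B, C, D}.
Min-cut edges: In→Eg (7), D→Eg (7); capacity 7 + 7 = 14.
This cut is saturated, so no flow can exceed 14.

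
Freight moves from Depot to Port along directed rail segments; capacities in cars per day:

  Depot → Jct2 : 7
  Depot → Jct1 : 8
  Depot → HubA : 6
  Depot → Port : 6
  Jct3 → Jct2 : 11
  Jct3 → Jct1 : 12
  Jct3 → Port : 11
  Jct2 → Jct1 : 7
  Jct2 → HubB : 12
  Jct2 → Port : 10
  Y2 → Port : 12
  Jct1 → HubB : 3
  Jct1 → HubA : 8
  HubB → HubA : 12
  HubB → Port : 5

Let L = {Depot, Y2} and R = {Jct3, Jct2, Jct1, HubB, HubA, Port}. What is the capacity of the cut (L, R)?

Edges leaving {Depot, Y2}: Depot→Jct2 (7), Depot→Jct1 (8), Depot→HubA (6), Depot→Port (6), Y2→Port (12).
Cut capacity = 7 + 8 + 6 + 6 + 12 = 39.

39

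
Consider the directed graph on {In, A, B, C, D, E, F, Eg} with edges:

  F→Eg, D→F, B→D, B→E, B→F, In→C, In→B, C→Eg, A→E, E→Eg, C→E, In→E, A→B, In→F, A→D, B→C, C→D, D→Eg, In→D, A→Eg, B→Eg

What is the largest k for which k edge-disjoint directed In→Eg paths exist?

5

Assign every edge capacity 1; by Menger, the answer equals the max flow.
Path In→B→Eg (+1); total 1.
Path In→C→Eg (+1); total 2.
Path In→D→Eg (+1); total 3.
Path In→E→Eg (+1); total 4.
Path In→F→Eg (+1); total 5.
No residual In→Eg path; max flow = 5.
Certifying cut of size 5: {In→B, In→C, In→D, In→E, In→F}.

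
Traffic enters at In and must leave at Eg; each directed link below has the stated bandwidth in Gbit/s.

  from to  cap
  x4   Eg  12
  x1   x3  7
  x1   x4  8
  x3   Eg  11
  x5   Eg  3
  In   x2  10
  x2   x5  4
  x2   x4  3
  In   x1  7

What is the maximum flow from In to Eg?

13

Augment In→x1→x3→Eg: bottleneck 7, flow now 7.
Augment In→x2→x4→Eg: bottleneck 3, flow now 10.
Augment In→x2→x5→Eg: bottleneck 3, flow now 13.
No augmenting path remains; maximum flow = 13.
In the residual graph, reachable from In: {In, x2, x5}.
Min-cut edges: In→x1 (7), x2→x4 (3), x5→Eg (3); capacity 7 + 3 + 3 = 13.
This cut is saturated, so no flow can exceed 13.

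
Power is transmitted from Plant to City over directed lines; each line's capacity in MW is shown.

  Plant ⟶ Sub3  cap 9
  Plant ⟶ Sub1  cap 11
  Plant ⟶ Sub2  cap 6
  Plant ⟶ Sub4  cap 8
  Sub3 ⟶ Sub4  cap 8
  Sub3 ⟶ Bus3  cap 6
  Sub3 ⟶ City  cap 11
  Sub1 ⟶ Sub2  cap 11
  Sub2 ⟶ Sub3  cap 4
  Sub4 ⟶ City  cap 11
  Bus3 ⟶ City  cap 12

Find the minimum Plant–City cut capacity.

Augment Plant→Sub3→City: bottleneck 9, flow now 9.
Augment Plant→Sub4→City: bottleneck 8, flow now 17.
Augment Plant→Sub2→Sub3→City: bottleneck 2, flow now 19.
Augment Plant→Sub2→Sub3→Sub4→City: bottleneck 2, flow now 21.
No augmenting path remains; maximum flow = 21.
By max-flow min-cut, the minimum cut capacity equals the max flow.
In the residual graph, reachable from Plant: {Plant, Sub1, Sub2}.
Min-cut edges: Plant→Sub3 (9), Plant→Sub4 (8), Sub2→Sub3 (4); capacity 9 + 8 + 4 = 21.

21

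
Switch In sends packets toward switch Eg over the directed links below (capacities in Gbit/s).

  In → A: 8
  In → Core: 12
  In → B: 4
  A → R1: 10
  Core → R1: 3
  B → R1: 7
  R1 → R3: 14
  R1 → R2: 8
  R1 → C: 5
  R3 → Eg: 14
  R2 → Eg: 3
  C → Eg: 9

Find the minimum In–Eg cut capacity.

Augment In→A→R1→R3→Eg: bottleneck 8, flow now 8.
Augment In→Core→R1→R3→Eg: bottleneck 3, flow now 11.
Augment In→B→R1→R3→Eg: bottleneck 3, flow now 14.
Augment In→B→R1→R2→Eg: bottleneck 1, flow now 15.
No augmenting path remains; maximum flow = 15.
By max-flow min-cut, the minimum cut capacity equals the max flow.
In the residual graph, reachable from In: {In, Core}.
Min-cut edges: In→A (8), In→B (4), Core→R1 (3); capacity 8 + 4 + 3 = 15.

15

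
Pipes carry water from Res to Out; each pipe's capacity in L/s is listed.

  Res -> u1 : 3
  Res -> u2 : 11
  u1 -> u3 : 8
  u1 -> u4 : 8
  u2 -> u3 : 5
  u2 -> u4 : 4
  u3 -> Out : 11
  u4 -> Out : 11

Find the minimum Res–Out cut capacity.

12

Augment Res→u1→u3→Out: bottleneck 3, flow now 3.
Augment Res→u2→u3→Out: bottleneck 5, flow now 8.
Augment Res→u2→u4→Out: bottleneck 4, flow now 12.
No augmenting path remains; maximum flow = 12.
By max-flow min-cut, the minimum cut capacity equals the max flow.
In the residual graph, reachable from Res: {Res, u2}.
Min-cut edges: Res→u1 (3), u2→u3 (5), u2→u4 (4); capacity 3 + 5 + 4 = 12.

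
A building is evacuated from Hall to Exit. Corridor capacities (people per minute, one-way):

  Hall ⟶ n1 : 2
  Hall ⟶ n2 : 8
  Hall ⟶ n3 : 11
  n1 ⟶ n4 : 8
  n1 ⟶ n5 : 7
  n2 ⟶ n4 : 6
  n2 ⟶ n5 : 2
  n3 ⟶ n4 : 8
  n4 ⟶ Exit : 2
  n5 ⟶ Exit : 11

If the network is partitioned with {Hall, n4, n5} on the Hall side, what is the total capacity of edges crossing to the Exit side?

34

Edges leaving {Hall, n4, n5}: Hall→n1 (2), Hall→n2 (8), Hall→n3 (11), n4→Exit (2), n5→Exit (11).
Cut capacity = 2 + 8 + 11 + 2 + 11 = 34.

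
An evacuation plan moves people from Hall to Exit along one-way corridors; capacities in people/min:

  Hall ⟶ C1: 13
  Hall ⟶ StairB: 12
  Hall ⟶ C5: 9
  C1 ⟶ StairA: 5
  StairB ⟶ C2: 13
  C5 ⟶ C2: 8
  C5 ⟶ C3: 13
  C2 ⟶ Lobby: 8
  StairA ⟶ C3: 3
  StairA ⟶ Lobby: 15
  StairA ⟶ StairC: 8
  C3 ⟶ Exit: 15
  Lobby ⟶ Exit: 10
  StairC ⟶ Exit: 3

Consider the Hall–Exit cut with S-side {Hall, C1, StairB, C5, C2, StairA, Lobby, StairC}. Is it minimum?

No — its capacity is 29, but the minimum cut has capacity 22.

Given cut capacity: 13 + 3 + 10 + 3 = 29.
Augment Hall→C5→C3→Exit: bottleneck 9, flow now 9.
Augment Hall→C1→StairA→C3→Exit: bottleneck 3, flow now 12.
Augment Hall→C1→StairA→Lobby→Exit: bottleneck 2, flow now 14.
Augment Hall→StairB→C2→Lobby→Exit: bottleneck 8, flow now 22.
No augmenting path remains; maximum flow = 22.
In the residual graph, reachable from Hall: {Hall, C1, StairB, C2}.
Min-cut edges: Hall→C5 (9), C1→StairA (5), C2→Lobby (8); capacity 9 + 5 + 8 = 22.
Cut capacity 29 exceeds the max flow 22, so it is not minimum.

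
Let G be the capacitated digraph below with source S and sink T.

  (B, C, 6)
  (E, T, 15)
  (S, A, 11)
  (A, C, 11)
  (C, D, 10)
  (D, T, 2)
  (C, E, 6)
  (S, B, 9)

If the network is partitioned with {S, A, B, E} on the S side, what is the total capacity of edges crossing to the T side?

Edges leaving {S, A, B, E}: A→C (11), B→C (6), E→T (15).
Cut capacity = 11 + 6 + 15 = 32.

32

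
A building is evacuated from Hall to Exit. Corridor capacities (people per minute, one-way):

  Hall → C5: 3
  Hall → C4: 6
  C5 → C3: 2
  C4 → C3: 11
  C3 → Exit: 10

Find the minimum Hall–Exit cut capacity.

8

Augment Hall→C5→C3→Exit: bottleneck 2, flow now 2.
Augment Hall→C4→C3→Exit: bottleneck 6, flow now 8.
No augmenting path remains; maximum flow = 8.
By max-flow min-cut, the minimum cut capacity equals the max flow.
In the residual graph, reachable from Hall: {Hall, C5}.
Min-cut edges: Hall→C4 (6), C5→C3 (2); capacity 6 + 2 = 8.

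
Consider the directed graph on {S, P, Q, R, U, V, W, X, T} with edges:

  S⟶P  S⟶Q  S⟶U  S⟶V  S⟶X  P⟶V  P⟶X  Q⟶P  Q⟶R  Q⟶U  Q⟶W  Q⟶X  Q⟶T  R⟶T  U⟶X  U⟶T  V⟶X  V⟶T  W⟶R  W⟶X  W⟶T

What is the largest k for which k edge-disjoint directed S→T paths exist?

Assign every edge capacity 1; by Menger, the answer equals the max flow.
Path S→Q→T (+1); total 1.
Path S→U→T (+1); total 2.
Path S→V→T (+1); total 3.
No residual S→T path; max flow = 3.
Certifying cut of size 3: {S→Q, S→U, V→T}.

3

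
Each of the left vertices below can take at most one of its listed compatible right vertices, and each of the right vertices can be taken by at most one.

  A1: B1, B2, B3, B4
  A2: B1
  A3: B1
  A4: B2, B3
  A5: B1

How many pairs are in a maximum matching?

3

Unit-capacity flow: source→left, listed edges, right→sink; max matching = max flow.
Augmenting path A1→B1 (+1); matched 1.
Augmenting path A4→B2 (+1); matched 2.
Augmenting path A2→B1→A1→B3 (+1); matched 3.
No augmenting path remains; maximum matching = 3.
König certificate: {A1, A4, B1} is a vertex cover of size 3 (every listed pair touches it), so no matching can be larger.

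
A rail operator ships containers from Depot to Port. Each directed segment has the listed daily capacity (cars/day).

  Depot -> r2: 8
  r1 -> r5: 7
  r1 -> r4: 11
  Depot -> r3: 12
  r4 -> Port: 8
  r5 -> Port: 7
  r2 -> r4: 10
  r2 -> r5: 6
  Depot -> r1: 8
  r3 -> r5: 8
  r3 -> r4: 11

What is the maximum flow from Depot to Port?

15

Augment Depot→r1→r4→Port: bottleneck 8, flow now 8.
Augment Depot→r2→r5→Port: bottleneck 6, flow now 14.
Augment Depot→r3→r5→Port: bottleneck 1, flow now 15.
No augmenting path remains; maximum flow = 15.
In the residual graph, reachable from Depot: {Depot, r1, r2, r3, r4, r5}.
Min-cut edges: r4→Port (8), r5→Port (7); capacity 8 + 7 = 15.
This cut is saturated, so no flow can exceed 15.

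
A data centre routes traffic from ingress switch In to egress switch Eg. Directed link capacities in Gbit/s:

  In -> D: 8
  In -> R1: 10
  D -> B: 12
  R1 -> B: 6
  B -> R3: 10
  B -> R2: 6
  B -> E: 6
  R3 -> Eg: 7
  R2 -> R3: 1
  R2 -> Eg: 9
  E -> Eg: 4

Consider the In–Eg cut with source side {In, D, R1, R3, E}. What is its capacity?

29

Edges leaving {In, D, R1, R3, E}: D→B (12), R1→B (6), R3→Eg (7), E→Eg (4).
Cut capacity = 12 + 6 + 7 + 4 = 29.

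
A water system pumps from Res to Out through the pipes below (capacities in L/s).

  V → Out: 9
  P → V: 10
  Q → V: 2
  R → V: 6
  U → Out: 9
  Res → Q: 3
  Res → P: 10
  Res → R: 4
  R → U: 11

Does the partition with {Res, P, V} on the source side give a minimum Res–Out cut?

No — its capacity is 16, but the minimum cut has capacity 13.

Given cut capacity: 3 + 4 + 9 = 16.
Augment Res→P→V→Out: bottleneck 9, flow now 9.
Augment Res→R→U→Out: bottleneck 4, flow now 13.
No augmenting path remains; maximum flow = 13.
In the residual graph, reachable from Res: {Res, P, Q, V}.
Min-cut edges: Res→R (4), V→Out (9); capacity 4 + 9 = 13.
Cut capacity 16 exceeds the max flow 13, so it is not minimum.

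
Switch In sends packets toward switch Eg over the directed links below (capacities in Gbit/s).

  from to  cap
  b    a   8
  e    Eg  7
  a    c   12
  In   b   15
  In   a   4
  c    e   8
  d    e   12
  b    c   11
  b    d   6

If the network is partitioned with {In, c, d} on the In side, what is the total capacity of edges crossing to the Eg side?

39

Edges leaving {In, c, d}: In→a (4), In→b (15), c→e (8), d→e (12).
Cut capacity = 4 + 15 + 8 + 12 = 39.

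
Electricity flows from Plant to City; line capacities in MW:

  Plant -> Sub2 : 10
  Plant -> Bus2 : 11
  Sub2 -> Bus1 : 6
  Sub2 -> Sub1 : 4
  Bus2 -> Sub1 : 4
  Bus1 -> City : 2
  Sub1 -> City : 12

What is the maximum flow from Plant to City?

10

Augment Plant→Sub2→Bus1→City: bottleneck 2, flow now 2.
Augment Plant→Sub2→Sub1→City: bottleneck 4, flow now 6.
Augment Plant→Bus2→Sub1→City: bottleneck 4, flow now 10.
No augmenting path remains; maximum flow = 10.
In the residual graph, reachable from Plant: {Plant, Sub2, Bus2, Bus1}.
Min-cut edges: Sub2→Sub1 (4), Bus2→Sub1 (4), Bus1→City (2); capacity 4 + 4 + 2 = 10.
This cut is saturated, so no flow can exceed 10.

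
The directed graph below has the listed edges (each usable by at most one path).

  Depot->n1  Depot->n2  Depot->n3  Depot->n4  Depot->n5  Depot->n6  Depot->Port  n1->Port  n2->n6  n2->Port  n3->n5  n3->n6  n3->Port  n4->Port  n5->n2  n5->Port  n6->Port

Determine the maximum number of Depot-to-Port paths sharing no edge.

Assign every edge capacity 1; by Menger, the answer equals the max flow.
Path Depot→Port (+1); total 1.
Path Depot→n1→Port (+1); total 2.
Path Depot→n2→Port (+1); total 3.
Path Depot→n3→Port (+1); total 4.
Path Depot→n4→Port (+1); total 5.
Path Depot→n5→Port (+1); total 6.
Path Depot→n6→Port (+1); total 7.
No residual Depot→Port path; max flow = 7.
Certifying cut of size 7: {Depot→Port, Depot→n1, Depot→n2, Depot→n3, Depot→n4, Depot→n5, Depot→n6}.

7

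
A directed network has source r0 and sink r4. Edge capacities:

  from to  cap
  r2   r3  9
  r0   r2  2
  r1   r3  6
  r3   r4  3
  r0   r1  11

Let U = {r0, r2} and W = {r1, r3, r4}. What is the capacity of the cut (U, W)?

20

Edges leaving {r0, r2}: r0→r1 (11), r2→r3 (9).
Cut capacity = 11 + 9 = 20.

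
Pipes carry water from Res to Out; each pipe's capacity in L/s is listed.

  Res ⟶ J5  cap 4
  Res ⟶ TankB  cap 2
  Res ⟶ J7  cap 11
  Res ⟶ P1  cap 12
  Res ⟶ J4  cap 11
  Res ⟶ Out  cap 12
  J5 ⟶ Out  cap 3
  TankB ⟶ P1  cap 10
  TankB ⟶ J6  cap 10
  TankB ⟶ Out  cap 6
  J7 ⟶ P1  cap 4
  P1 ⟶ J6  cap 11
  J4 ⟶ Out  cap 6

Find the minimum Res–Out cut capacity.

23

Augment Res→Out: bottleneck 12, flow now 12.
Augment Res→J5→Out: bottleneck 3, flow now 15.
Augment Res→TankB→Out: bottleneck 2, flow now 17.
Augment Res→J4→Out: bottleneck 6, flow now 23.
No augmenting path remains; maximum flow = 23.
By max-flow min-cut, the minimum cut capacity equals the max flow.
In the residual graph, reachable from Res: {Res, J5, J7, P1, J6, J4}.
Min-cut edges: Res→TankB (2), Res→Out (12), J5→Out (3), J4→Out (6); capacity 2 + 12 + 3 + 6 = 23.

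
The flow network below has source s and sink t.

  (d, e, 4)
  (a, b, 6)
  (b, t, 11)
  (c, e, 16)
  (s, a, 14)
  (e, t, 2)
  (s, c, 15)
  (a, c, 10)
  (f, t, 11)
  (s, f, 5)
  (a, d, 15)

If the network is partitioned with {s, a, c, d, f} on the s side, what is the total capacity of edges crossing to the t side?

37

Edges leaving {s, a, c, d, f}: a→b (6), c→e (16), d→e (4), f→t (11).
Cut capacity = 6 + 16 + 4 + 11 = 37.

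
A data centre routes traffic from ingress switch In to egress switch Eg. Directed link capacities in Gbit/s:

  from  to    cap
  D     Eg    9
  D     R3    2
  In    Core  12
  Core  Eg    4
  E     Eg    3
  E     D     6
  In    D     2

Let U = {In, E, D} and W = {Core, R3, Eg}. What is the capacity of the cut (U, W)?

26

Edges leaving {In, E, D}: In→Core (12), E→Eg (3), D→R3 (2), D→Eg (9).
Cut capacity = 12 + 3 + 2 + 9 = 26.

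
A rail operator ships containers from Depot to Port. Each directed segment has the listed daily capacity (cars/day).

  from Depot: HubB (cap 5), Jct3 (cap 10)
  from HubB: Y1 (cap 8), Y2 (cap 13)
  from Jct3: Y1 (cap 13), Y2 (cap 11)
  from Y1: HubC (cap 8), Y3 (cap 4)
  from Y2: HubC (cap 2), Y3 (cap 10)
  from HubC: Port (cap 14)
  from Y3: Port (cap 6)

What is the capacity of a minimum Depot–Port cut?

15

Augment Depot→HubB→Y1→HubC→Port: bottleneck 5, flow now 5.
Augment Depot→Jct3→Y1→HubC→Port: bottleneck 3, flow now 8.
Augment Depot→Jct3→Y1→Y3→Port: bottleneck 4, flow now 12.
Augment Depot→Jct3→Y2→HubC→Port: bottleneck 2, flow now 14.
Augment Depot→Jct3→Y2→Y3→Port: bottleneck 1, flow now 15.
No augmenting path remains; maximum flow = 15.
By max-flow min-cut, the minimum cut capacity equals the max flow.
In the residual graph, reachable from Depot: {Depot}.
Min-cut edges: Depot→HubB (5), Depot→Jct3 (10); capacity 5 + 10 = 15.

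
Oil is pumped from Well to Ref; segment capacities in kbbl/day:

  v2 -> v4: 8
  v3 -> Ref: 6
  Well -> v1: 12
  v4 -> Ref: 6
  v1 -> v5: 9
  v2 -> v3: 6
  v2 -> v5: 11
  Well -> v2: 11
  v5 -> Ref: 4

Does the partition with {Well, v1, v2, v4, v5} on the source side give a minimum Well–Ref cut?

Given cut capacity: 6 + 6 + 4 = 16.
Augment Well→v1→v5→Ref: bottleneck 4, flow now 4.
Augment Well→v2→v3→Ref: bottleneck 6, flow now 10.
Augment Well→v2→v4→Ref: bottleneck 5, flow now 15.
No augmenting path remains; maximum flow = 15.
In the residual graph, reachable from Well: {Well, v1, v5}.
Min-cut edges: Well→v2 (11), v5→Ref (4); capacity 11 + 4 = 15.
Cut capacity 16 exceeds the max flow 15, so it is not minimum.

No — its capacity is 16, but the minimum cut has capacity 15.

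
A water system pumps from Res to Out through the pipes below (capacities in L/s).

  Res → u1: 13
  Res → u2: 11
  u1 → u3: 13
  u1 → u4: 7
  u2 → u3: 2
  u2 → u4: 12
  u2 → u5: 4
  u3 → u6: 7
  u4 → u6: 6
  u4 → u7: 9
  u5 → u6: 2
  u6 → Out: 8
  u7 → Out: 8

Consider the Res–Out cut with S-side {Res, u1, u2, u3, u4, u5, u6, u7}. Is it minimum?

Given cut capacity: 8 + 8 = 16.
Augment Res→u1→u3→u6→Out: bottleneck 7, flow now 7.
Augment Res→u1→u4→u6→Out: bottleneck 1, flow now 8.
Augment Res→u1→u4→u7→Out: bottleneck 5, flow now 13.
Augment Res→u2→u4→u7→Out: bottleneck 3, flow now 16.
No augmenting path remains; maximum flow = 16.
Cut capacity 16 equals the max flow, so it is a minimum cut.

Yes — it is a minimum cut (capacity 16).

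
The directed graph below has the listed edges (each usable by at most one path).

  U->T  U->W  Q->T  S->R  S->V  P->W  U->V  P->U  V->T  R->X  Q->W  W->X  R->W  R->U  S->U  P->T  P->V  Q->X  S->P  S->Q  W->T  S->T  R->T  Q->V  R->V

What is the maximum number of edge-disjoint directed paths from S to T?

6

Assign every edge capacity 1; by Menger, the answer equals the max flow.
Path S→T (+1); total 1.
Path S→P→T (+1); total 2.
Path S→Q→T (+1); total 3.
Path S→R→T (+1); total 4.
Path S→U→T (+1); total 5.
Path S→V→T (+1); total 6.
No residual S→T path; max flow = 6.
Certifying cut of size 6: {S→P, S→Q, S→R, S→T, S→U, S→V}.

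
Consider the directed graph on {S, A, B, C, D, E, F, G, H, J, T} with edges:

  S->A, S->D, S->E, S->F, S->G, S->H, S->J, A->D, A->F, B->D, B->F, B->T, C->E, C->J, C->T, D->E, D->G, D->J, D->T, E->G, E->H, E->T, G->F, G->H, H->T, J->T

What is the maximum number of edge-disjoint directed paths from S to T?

4

Assign every edge capacity 1; by Menger, the answer equals the max flow.
Path S→D→T (+1); total 1.
Path S→E→T (+1); total 2.
Path S→H→T (+1); total 3.
Path S→J→T (+1); total 4.
No residual S→T path; max flow = 4.
Certifying cut of size 4: {D→T, E→T, H→T, J→T}.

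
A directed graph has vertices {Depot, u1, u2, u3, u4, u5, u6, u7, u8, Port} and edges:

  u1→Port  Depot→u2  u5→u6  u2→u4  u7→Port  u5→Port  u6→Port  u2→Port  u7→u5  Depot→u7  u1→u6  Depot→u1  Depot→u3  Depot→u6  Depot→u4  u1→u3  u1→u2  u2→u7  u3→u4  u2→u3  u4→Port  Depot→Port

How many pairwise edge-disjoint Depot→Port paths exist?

6

Assign every edge capacity 1; by Menger, the answer equals the max flow.
Path Depot→Port (+1); total 1.
Path Depot→u1→Port (+1); total 2.
Path Depot→u2→Port (+1); total 3.
Path Depot→u4→Port (+1); total 4.
Path Depot→u6→Port (+1); total 5.
Path Depot→u7→Port (+1); total 6.
No residual Depot→Port path; max flow = 6.
Certifying cut of size 6: {Depot→Port, Depot→u1, Depot→u2, Depot→u6, Depot→u7, u4→Port}.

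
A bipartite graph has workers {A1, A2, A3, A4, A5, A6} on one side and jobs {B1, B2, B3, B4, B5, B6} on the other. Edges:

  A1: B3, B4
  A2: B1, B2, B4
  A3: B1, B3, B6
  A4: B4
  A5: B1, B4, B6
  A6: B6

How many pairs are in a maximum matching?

5

Unit-capacity flow: source→left, listed edges, right→sink; max matching = max flow.
Augmenting path A1→B3 (+1); matched 1.
Augmenting path A2→B1 (+1); matched 2.
Augmenting path A3→B6 (+1); matched 3.
Augmenting path A4→B4 (+1); matched 4.
Augmenting path A5→B1→A2→B2 (+1); matched 5.
No augmenting path remains; maximum matching = 5.
König certificate: {A2, B1, B3, B4, B6} is a vertex cover of size 5 (every listed pair touches it), so no matching can be larger.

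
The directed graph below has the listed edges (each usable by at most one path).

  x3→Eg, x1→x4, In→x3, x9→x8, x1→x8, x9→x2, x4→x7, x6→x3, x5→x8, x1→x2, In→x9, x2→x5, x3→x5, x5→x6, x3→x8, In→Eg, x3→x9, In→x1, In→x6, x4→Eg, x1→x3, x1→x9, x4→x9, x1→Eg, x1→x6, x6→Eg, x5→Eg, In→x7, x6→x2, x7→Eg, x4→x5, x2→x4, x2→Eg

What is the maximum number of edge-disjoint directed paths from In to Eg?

Assign every edge capacity 1; by Menger, the answer equals the max flow.
Path In→Eg (+1); total 1.
Path In→x1→Eg (+1); total 2.
Path In→x3→Eg (+1); total 3.
Path In→x6→Eg (+1); total 4.
Path In→x7→Eg (+1); total 5.
Path In→x9→x2→Eg (+1); total 6.
No residual In→Eg path; max flow = 6.
Certifying cut of size 6: {In→Eg, In→x1, In→x3, In→x6, In→x7, In→x9}.

6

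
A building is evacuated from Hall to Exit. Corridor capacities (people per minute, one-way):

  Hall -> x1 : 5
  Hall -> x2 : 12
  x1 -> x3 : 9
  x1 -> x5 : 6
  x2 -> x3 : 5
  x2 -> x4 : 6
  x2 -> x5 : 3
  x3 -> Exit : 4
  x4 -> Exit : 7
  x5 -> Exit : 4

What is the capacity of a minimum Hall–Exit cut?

14

Augment Hall→x1→x3→Exit: bottleneck 4, flow now 4.
Augment Hall→x1→x5→Exit: bottleneck 1, flow now 5.
Augment Hall→x2→x4→Exit: bottleneck 6, flow now 11.
Augment Hall→x2→x5→Exit: bottleneck 3, flow now 14.
No augmenting path remains; maximum flow = 14.
By max-flow min-cut, the minimum cut capacity equals the max flow.
In the residual graph, reachable from Hall: {Hall, x1, x2, x3, x5}.
Min-cut edges: x2→x4 (6), x3→Exit (4), x5→Exit (4); capacity 6 + 4 + 4 = 14.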